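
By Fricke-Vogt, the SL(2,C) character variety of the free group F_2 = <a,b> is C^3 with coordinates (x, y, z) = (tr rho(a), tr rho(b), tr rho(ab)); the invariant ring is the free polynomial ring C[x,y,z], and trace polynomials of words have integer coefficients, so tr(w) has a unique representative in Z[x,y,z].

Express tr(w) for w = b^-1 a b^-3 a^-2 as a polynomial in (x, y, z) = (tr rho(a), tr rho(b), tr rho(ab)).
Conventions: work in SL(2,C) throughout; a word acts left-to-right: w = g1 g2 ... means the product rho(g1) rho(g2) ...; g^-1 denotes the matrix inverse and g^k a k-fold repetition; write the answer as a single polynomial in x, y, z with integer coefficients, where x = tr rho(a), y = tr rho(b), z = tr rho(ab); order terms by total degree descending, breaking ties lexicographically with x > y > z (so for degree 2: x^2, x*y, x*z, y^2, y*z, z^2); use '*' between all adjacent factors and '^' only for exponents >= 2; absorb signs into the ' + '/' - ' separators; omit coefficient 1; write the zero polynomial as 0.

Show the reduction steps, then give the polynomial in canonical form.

trace(a^-1) = trace(a) = x
trace(a^-1 b) = trace(b)*trace(a) - trace(b a)   [inverse elimination on a] = x*y - z
trace(a^-1 b^-1) = trace(a^-1)*trace(b) - trace(a^-1 b)   [inverse elimination on b] = z
trace(b^-2 a^-1) = trace(a^-1 b^-1)*trace(b) - trace(a^-1)   [inverse elimination on b] = y*z - x
trace(b^-3 a^-1) = trace(b^-2 a^-1)*trace(b) - trace(b^-2 a^-1 b)   [inverse elimination on b] = y^2*z - x*y - z
trace(a b a) = trace(a)*trace(b a) - trace(b)   [square of a] = x*z - y
trace(a b a b) = trace(b a)*trace(b a) - trace(1)   [split at a repeated b] = z^2 - 2
trace(b a b^-1 a) = trace(a b a)*trace(b) - trace(a b a b)   [inverse elimination on b] = x*y*z - y^2 - z^2 + 2
trace(b^-1 a^-1 b a) = trace(b a b^-1)*trace(a) - trace(b a b^-1 a)   [inverse elimination on a] = -x*y*z + x^2 + y^2 + z^2 - 2
trace(b^-2 a^-1 b a) = trace(b^-1 a^-1 b a)*trace(b) - trace(b^-1 a^-1 b a b)   [inverse elimination on b] = -x*y^2*z + x^2*y + y^3 + y*z^2 - 3*y
trace(a^-1 b a b^-3) = trace(b^-2 a^-1 b a)*trace(b) - trace(b^-2 a^-1 b a b)   [inverse elimination on b] = -x*y^3*z + x^2*y^2 + y^4 + y^2*z^2 + x*y*z - x^2 - 4*y^2 - z^2 + 2
trace(a b^-2) = trace(a b^-1)*trace(b) - trace(a)   [inverse elimination on b] = x*y^2 - y*z - x
trace(a b^-3 a^-2 b) = trace(a^-1 b a b^-3)*trace(a) - trace(a^-1 b a b^-3 a)   [inverse elimination on a] = -x^2*y^3*z + x^3*y^2 + x*y^4 + x*y^2*z^2 + x^2*y*z - x^3 - 5*x*y^2 - x*z^2 + y*z + 3*x
trace(b^-1 a b^-3 a^-2) = trace(a b^-3 a^-2)*trace(b) - trace(a b^-3 a^-2 b)   [inverse elimination on b] = x^2*y^3*z - x^3*y^2 - x*y^4 - x*y^2*z^2 - x^2*y*z + y^3*z + x^3 + 4*x*y^2 + x*z^2 - 2*y*z - 3*x

x^2*y^3*z - x^3*y^2 - x*y^4 - x*y^2*z^2 - x^2*y*z + y^3*z + x^3 + 4*x*y^2 + x*z^2 - 2*y*z - 3*x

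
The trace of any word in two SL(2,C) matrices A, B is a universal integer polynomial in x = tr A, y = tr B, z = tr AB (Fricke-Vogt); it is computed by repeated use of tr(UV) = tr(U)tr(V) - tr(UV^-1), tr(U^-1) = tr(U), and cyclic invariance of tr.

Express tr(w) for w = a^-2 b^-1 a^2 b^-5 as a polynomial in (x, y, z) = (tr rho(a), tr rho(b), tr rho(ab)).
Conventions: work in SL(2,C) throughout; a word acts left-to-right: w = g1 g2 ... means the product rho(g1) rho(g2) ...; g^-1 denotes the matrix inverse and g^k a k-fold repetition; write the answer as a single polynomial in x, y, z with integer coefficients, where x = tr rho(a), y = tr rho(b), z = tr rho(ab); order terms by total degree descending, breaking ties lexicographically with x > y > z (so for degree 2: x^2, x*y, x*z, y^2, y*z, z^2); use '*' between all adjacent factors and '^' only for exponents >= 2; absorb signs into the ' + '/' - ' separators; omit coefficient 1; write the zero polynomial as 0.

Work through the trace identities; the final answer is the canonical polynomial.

apply: tr(a^2) = tr(a)*tr(a) - tr(1)   [square of a] = x^2 - 2
tr(a^2 b) = tr(a)*tr(b a) - tr(b)   [square of a] = x*z - y
apply: tr(b^-1 a^2) = tr(a^2)*tr(b) - tr(a^2 b)   [inverse elimination on b] = x^2*y - x*z - y
tr(b^-1 a^2 b^-1) = tr(b^-1 a^2)*tr(b) - tr(b^-1 a^2 b)   [inverse elimination on b] = x^2*y^2 - x*y*z - x^2 - y^2 + 2
use: tr(a^3) = tr(a)*tr(a^2) - tr(a)   [square of a] = x^3 - 3*x
tr(a^3 b) = tr(a)*tr(b a^2) - tr(b a)   [square of a] = x^2*z - x*y - z
tr(a b^-1 a^2) = tr(a^3)*tr(b) - tr(a^3 b)   [inverse elimination on b] = x^3*y - x^2*z - 2*x*y + z
tr(b a b a) = tr(a b)*tr(a b) - tr(1)   [split at a repeated a] = z^2 - 2
apply: tr(b a b) = tr(b)*tr(a b) - tr(a)   [square of b] = y*z - x
apply: tr(a^2 b a b) = tr(a)*tr(b a b a) - tr(b a b)   [square of a] = x*z^2 - y*z - x
tr(a b^-1 a^2 b) = tr(a^2 b a)*tr(b) - tr(a^2 b a b)   [inverse elimination on b] = x^2*y*z - x*y^2 - x*z^2 + x
tr(b^-1 a^2 b^-1 a) = tr(a b^-1 a^2)*tr(b) - tr(a b^-1 a^2 b)   [inverse elimination on b] = x^3*y^2 - 2*x^2*y*z - x*y^2 + x*z^2 + y*z - x
use: tr(b^-1 a^-1 b^-1 a^2) = tr(b^-1 a^2 b^-1)*tr(a) - tr(b^-1 a^2 b^-1 a)   [inverse elimination on a] = x^2*y*z - x^3 - x*z^2 - y*z + 3*x
use: tr(b^-1 a) = tr(a)*tr(b) - tr(a b)   [inverse elimination on b] = x*y - z
tr(b^-2 a^-1 b^-1 a^2) = tr(b^-1 a^-1 b^-1 a^2)*tr(b) - tr(b^-1 a^-1 b^-1 a^2 b)   [inverse elimination on b] = x^2*y^2*z - x^3*y - x*y*z^2 - y^2*z + 2*x*y + z
tr(a^-1 b^-1 a^2 b^-3) = tr(b^-2 a^-1 b^-1 a^2)*tr(b) - tr(b^-2 a^-1 b^-1 a^2 b)   [inverse elimination on b] = x^2*y^3*z - x^3*y^2 - x*y^2*z^2 - x^2*y*z - y^3*z + x^3 + 2*x*y^2 + x*z^2 + 2*y*z - 3*x
apply: tr(b^-3 a^2) = tr(a^2 b^-2)*tr(b) - tr(a^2 b^-1)   [inverse elimination on b] = x^2*y^3 - x*y^2*z - 2*x^2*y - y^3 + x*z + 3*y
tr(b^-1 a^2 b^-3) = tr(b^-3 a^2)*tr(b) - tr(b^-3 a^2 b)   [inverse elimination on b] = x^2*y^4 - x*y^3*z - 3*x^2*y^2 - y^4 + 2*x*y*z + x^2 + 4*y^2 - 2
tr(b^-2 a^-2 b^-1 a^2 b^-1) = tr(a^-1 b^-1 a^2 b^-3)*tr(a) - tr(a^-1 b^-1 a^2 b^-3 a)   [inverse elimination on a] = x^3*y^3*z - x^4*y^2 - x^2*y^4 - x^2*y^2*z^2 - x^3*y*z + x^4 + 5*x^2*y^2 + x^2*z^2 + y^4 - 4*x^2 - 4*y^2 + 2
apply: tr(b^-2 a^-2 b^-1 a^2) = tr(a^-1 b^-1 a^2 b^-2)*tr(a) - tr(a^-1 b^-1 a^2 b^-2 a)   [inverse elimination on a] = x^3*y^2*z - x^4*y - x^2*y^3 - x^2*y*z^2 + 4*x^2*y + y^3 - 3*y
apply: tr(b^-3 a^-2 b^-1 a^2 b^-1) = tr(b^-2 a^-2 b^-1 a^2 b^-1)*tr(b) - tr(b^-2 a^-2 b^-1 a^2)   [inverse elimination on b] = x^3*y^4*z - x^4*y^3 - x^2*y^5 - x^2*y^3*z^2 - 2*x^3*y^2*z + 2*x^4*y + 6*x^2*y^3 + 2*x^2*y*z^2 + y^5 - 8*x^2*y - 5*y^3 + 5*y
use: tr(a^-2 b^-1 a^2 b^-5) = tr(b^-3 a^-2 b^-1 a^2 b^-1)*tr(b) - tr(b^-3 a^-2 b^-1 a^2)   [inverse elimination on b] = x^3*y^5*z - x^4*y^4 - x^2*y^6 - x^2*y^4*z^2 - 3*x^3*y^3*z + 3*x^4*y^2 + 7*x^2*y^4 + 3*x^2*y^2*z^2 + y^6 + x^3*y*z - x^4 - 13*x^2*y^2 - x^2*z^2 - 6*y^4 + 4*x^2 + 9*y^2 - 2

x^3*y^5*z - x^4*y^4 - x^2*y^6 - x^2*y^4*z^2 - 3*x^3*y^3*z + 3*x^4*y^2 + 7*x^2*y^4 + 3*x^2*y^2*z^2 + y^6 + x^3*y*z - x^4 - 13*x^2*y^2 - x^2*z^2 - 6*y^4 + 4*x^2 + 9*y^2 - 2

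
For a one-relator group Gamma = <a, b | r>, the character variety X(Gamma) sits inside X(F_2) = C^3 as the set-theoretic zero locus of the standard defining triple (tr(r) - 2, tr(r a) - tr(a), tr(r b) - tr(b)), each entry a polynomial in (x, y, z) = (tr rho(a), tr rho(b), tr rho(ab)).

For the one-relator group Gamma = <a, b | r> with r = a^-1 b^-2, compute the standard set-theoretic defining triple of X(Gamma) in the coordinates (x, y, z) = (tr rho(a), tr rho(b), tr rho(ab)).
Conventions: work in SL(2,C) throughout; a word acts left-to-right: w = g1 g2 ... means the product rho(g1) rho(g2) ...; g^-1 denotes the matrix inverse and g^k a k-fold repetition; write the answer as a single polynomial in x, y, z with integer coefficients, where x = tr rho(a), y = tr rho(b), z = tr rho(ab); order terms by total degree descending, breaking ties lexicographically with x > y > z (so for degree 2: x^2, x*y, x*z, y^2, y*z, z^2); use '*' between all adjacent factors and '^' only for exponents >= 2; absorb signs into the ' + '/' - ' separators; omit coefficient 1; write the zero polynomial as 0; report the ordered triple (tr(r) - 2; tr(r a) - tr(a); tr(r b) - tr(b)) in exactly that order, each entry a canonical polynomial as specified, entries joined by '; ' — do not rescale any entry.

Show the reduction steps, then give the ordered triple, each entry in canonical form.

y*z - x - 2; y^2 - x - 2; -y + z

tr(a^-1) = tr(a) = x
tr(a^-1 b) = tr(b)*tr(a) - tr(b a) = x*y - z
tr(b^-1 a^-1) = tr(a^-1)*tr(b) - tr(a^-1 b) = z
tr(a^-1 b^-2) = tr(b^-1 a^-1)*tr(b) - tr(b^-1 a^-1 b) = y*z - x
tr(b^-2) = tr(b^-1)*tr(b) - tr(1)  (eliminate b^-1) = y^2 - 2
assemble the triple (tr(r) - 2; tr(r a) - x; tr(r b) - y)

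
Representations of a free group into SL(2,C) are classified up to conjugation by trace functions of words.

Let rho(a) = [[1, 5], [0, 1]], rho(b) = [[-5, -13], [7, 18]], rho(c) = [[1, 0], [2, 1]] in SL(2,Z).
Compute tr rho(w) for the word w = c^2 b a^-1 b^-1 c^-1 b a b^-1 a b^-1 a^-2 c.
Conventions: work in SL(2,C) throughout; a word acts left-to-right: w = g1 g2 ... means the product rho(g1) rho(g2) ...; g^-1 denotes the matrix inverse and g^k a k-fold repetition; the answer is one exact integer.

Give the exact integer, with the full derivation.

rho(c) = [[1, 0], [2, 1]]
... * rho(c) = [[1, 0], [2, 1]]  ->  [[1, 0], [4, 1]]
... * rho(b) = [[-5, -13], [7, 18]]  ->  [[-5, -13], [-13, -34]]
... * rho(a^-1) = [[1, -5], [0, 1]]  ->  [[-5, 12], [-13, 31]]
... * rho(b^-1) = [[18, 13], [-7, -5]]  ->  [[-174, -125], [-451, -324]]
... * rho(c^-1) = [[1, 0], [-2, 1]]  ->  [[76, -125], [197, -324]]
... * rho(b) = [[-5, -13], [7, 18]]  ->  [[-1255, -3238], [-3253, -8393]]
... * rho(a) = [[1, 5], [0, 1]]  ->  [[-1255, -9513], [-3253, -24658]]
... * rho(b^-1) = [[18, 13], [-7, -5]]  ->  [[44001, 31250], [114052, 81001]]
... * rho(a) = [[1, 5], [0, 1]]  ->  [[44001, 251255], [114052, 651261]]
... * rho(b^-1) = [[18, 13], [-7, -5]]  ->  [[-966767, -684262], [-2505891, -1773629]]
... * rho(a^-1) = [[1, -5], [0, 1]]  ->  [[-966767, 4149573], [-2505891, 10755826]]
... * rho(a^-1) = [[1, -5], [0, 1]]  ->  [[-966767, 8983408], [-2505891, 23285281]]
... * rho(c) = [[1, 0], [2, 1]]  ->  [[17000049, 8983408], [44064671, 23285281]]
tr = 17000049 + 23285281 = 40285330

40285330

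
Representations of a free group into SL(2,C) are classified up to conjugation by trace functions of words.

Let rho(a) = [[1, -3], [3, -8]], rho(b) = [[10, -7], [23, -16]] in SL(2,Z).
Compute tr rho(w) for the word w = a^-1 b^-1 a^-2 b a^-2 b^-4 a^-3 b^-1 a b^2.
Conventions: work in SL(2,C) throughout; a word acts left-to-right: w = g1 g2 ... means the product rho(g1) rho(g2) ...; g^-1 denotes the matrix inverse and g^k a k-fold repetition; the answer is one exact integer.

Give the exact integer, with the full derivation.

-15822317947392

rho(a^-1) = [[-8, 3], [-3, 1]]
... * rho(b^-1) = [[-16, 7], [-23, 10]]  ->  [[59, -26], [25, -11]]
... * rho(a^-1) = [[-8, 3], [-3, 1]]  ->  [[-394, 151], [-167, 64]]
... * rho(a^-1) = [[-8, 3], [-3, 1]]  ->  [[2699, -1031], [1144, -437]]
... * rho(b) = [[10, -7], [23, -16]]  ->  [[3277, -2397], [1389, -1016]]
... * rho(a^-1) = [[-8, 3], [-3, 1]]  ->  [[-19025, 7434], [-8064, 3151]]
... * rho(a^-1) = [[-8, 3], [-3, 1]]  ->  [[129898, -49641], [55059, -21041]]
... * rho(b^-1) = [[-16, 7], [-23, 10]]  ->  [[-936625, 412876], [-397001, 175003]]
... * rho(b^-1) = [[-16, 7], [-23, 10]]  ->  [[5489852, -2427615], [2326947, -1028977]]
... * rho(b^-1) = [[-16, 7], [-23, 10]]  ->  [[-32002487, 14152814], [-13564681, 5998859]]
... * rho(b^-1) = [[-16, 7], [-23, 10]]  ->  [[186525070, -82489269], [79061139, -34964177]]
... * rho(a^-1) = [[-8, 3], [-3, 1]]  ->  [[-1244732753, 477085941], [-527596581, 202219240]]
... * rho(a^-1) = [[-8, 3], [-3, 1]]  ->  [[8526604201, -3257112318], [3614114928, -1380570503]]
... * rho(a^-1) = [[-8, 3], [-3, 1]]  ->  [[-58441496654, 22322700285], [-24771207915, 9461774281]]
... * rho(b^-1) = [[-16, 7], [-23, 10]]  ->  [[421641839909, -185863473728], [178718518177, -78780712595]]
... * rho(a) = [[1, -3], [3, -8]]  ->  [[-135948581275, 221982270097], [-57623619608, 94090146229]]
... * rho(b) = [[10, -7], [23, -16]]  ->  [[3746106399481, -2600076252627], [1587837167187, -1102077002408]]
... * rho(b) = [[10, -7], [23, -16]]  ->  [[-22340689815611, 15378475245665], [-9469399383514, 6518371868219]]
tr = -22340689815611 + 6518371868219 = -15822317947392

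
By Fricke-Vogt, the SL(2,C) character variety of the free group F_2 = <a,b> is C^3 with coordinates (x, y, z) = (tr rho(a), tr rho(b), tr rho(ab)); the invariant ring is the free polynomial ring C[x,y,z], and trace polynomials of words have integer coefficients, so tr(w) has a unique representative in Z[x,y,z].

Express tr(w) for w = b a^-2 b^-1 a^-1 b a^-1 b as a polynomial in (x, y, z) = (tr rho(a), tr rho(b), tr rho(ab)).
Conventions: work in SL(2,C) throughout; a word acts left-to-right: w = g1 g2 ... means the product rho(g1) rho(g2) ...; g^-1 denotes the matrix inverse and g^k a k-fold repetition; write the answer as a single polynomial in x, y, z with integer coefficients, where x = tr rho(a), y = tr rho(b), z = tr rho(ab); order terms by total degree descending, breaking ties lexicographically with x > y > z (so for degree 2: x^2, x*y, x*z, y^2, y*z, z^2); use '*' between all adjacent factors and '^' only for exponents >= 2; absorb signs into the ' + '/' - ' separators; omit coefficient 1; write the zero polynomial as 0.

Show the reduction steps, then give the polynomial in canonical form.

x^3*y^3*z - x^2*y^4 - 2*x^2*y^2*z^2 - x^3*y*z + x*y^3*z + x*y*z^3 + 2*x^2*y^2 + x^2*z^2 - x*y*z - x^2 - z^2 + 2

trace(b^2) = trace(b) * trace(b) - trace(1)   [square of b] = y^2 - 2
trace(b^2 a) = trace(b) * trace(a b) - trace(a)   [square of b] = y*z - x
trace(b a^-1 b) = trace(b^2) * trace(a) - trace(b^2 a)   [inverse elimination on a] = x*y^2 - y*z - x
trace(b a b a) = trace(b a) * trace(b a) - trace(1)   [split at a repeated b] = z^2 - 2
trace(b a^-1 b a) = trace(b a b) * trace(a) - trace(b a b a)   [inverse elimination on a] = x*y*z - x^2 - z^2 + 2
trace(a^-1 b a^-1 b) = trace(b a^-1 b) * trace(a) - trace(b a^-1 b a)   [inverse elimination on a] = x^2*y^2 - 2*x*y*z + z^2 - 2
trace(a^2 b^2) = trace(a) * trace(b^2 a) - trace(b^2)   [square of a] = x*y*z - x^2 - y^2 + 2
trace(a^2 b) = trace(a) * trace(b a) - trace(b)   [square of a] = x*z - y
trace(a b^3 a) = trace(b) * trace(a^2 b^2) - trace(a^2 b)   [square of b] = x*y^2*z - x^2*y - y^3 - x*z + 3*y
trace(b a b a b) = trace(b) * trace(a b a b) - trace(a b a)   [square of b] = y*z^2 - x*z - y
trace(a b^3 a b) = trace(b) * trace(b a b a b) - trace(b a b a)   [square of b] = y^2*z^2 - x*y*z - y^2 - z^2 + 2
trace(b^3 a b^-1 a) = trace(a b^3 a) * trace(b) - trace(a b^3 a b)   [inverse elimination on b] = x*y^3*z - x^2*y^2 - y^4 - y^2*z^2 + 4*y^2 + z^2 - 2
trace(b^2 a b^-1 a^-1 b) = trace(b^3 a b^-1) * trace(a) - trace(b^3 a b^-1 a)   [inverse elimination on a] = -x*y^3*z + x^2*y^2 + y^4 + y^2*z^2 + x*y*z - x^2 - 4*y^2 - z^2 + 2
trace(b a b^2) = trace(b) * trace(b a b) - trace(b a)   [square of b] = y^2*z - x*y - z
trace(a b a b^2 a) = trace(a) * trace(b a b^2 a) - trace(b a b^2)   [square of a] = x*y*z^2 - x^2*z - y^2*z + z
trace(a b a b a b) = trace(a b a b) * trace(a b) - trace(b a)   [split at a repeated a] = z^3 - 3*z
trace(a b a b a) = trace(a) * trace(b a b a) - trace(b a b)   [square of a] = x*z^2 - y*z - x
trace(a b a b^2 a b) = trace(b) * trace(a b a b a b) - trace(a b a b a)   [square of b] = y*z^3 - x*z^2 - 2*y*z + x
trace(b a b^2 a b^-1 a) = trace(a b a b^2 a) * trace(b) - trace(a b a b^2 a b)   [inverse elimination on b] = x*y^2*z^2 - x^2*y*z - y^3*z - y*z^3 + x*z^2 + 3*y*z - x
trace(b^2 a b^-1 a^-1 b a) = trace(b a b^2 a b^-1) * trace(a) - trace(b a b^2 a b^-1 a)   [inverse elimination on a] = -x*y^2*z^2 + 2*x^2*y*z + y^3*z + y*z^3 - x^3 - x*y^2 - x*z^2 - 3*y*z + 3*x
trace(b^-1 a^-1 b a^-1 b^2 a) = trace(b^2 a b^-1 a^-1 b) * trace(a) - trace(b^2 a b^-1 a^-1 b a)   [inverse elimination on a] = -x^2*y^3*z + x^3*y^2 + x*y^4 + 2*x*y^2*z^2 - x^2*y*z - y^3*z - y*z^3 - 3*x*y^2 + 3*y*z - x
trace(b^-1 a^-1 b a^-1 b^2 a^-1) = trace(b^-1 a^-1 b a^-1 b^2) * trace(a) - trace(b^-1 a^-1 b a^-1 b^2 a)   [inverse elimination on a] = x^2*y^3*z - x*y^4 - 2*x*y^2*z^2 - x^2*y*z + y^3*z + y*z^3 + 3*x*y^2 + x*z^2 - 3*y*z - x
trace(b a^-2 b^-1 a^-1 b a^-1 b) = trace(b^-1 a^-1 b a^-1 b^2 a^-1) * trace(a) - trace(b^-1 a^-1 b a^-1 b^2)   [inverse elimination on a] = x^3*y^3*z - x^2*y^4 - 2*x^2*y^2*z^2 - x^3*y*z + x*y^3*z + x*y*z^3 + 2*x^2*y^2 + x^2*z^2 - x*y*z - x^2 - z^2 + 2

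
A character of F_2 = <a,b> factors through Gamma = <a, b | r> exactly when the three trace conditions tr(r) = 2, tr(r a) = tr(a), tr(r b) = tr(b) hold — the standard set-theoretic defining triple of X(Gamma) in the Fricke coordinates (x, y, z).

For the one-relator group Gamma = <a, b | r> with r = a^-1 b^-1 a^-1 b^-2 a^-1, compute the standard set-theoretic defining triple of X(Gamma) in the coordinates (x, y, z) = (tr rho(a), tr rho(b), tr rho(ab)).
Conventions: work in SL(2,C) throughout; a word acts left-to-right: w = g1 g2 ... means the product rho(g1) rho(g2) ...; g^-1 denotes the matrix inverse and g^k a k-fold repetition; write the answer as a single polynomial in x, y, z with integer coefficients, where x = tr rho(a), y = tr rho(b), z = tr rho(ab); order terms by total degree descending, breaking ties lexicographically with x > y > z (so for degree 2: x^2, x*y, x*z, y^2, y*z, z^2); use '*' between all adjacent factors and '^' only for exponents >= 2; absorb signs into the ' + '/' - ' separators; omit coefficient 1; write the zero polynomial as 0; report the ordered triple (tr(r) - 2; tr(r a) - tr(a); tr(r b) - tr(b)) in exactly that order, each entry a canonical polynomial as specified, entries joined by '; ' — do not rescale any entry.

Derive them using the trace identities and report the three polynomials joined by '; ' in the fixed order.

next, tr(a^-1) = tr(a) = x
and tr(a^-1 b) = tr(b) * tr(a) - tr(b a) = x*y - z
and tr(a^-1 b^-1) = tr(a^-1) * tr(b) - tr(a^-1 b) = z
tr(b^-2 a^-1) = tr(a^-1 b^-1) * tr(b) - tr(a^-1) = y*z - x
next, tr(b^-2) = tr(b^-1) * tr(b) - tr(1) = y^2 - 2
tr(b^-2 a^-2) = tr(b^-2 a^-1) * tr(a) - tr(b^-2) = x*y*z - x^2 - y^2 + 2
tr(a^-1 b^-2 a^-2) = tr(b^-2 a^-2) * tr(a) - tr(b^-2 a^-1) = x^2*y*z - x^3 - x*y^2 - y*z + 3*x
tr(a^-2) = tr(a^-1) * tr(a) - tr(1) = x^2 - 2
and tr(a b a) = tr(a) * tr(b a) - tr(b) = x*z - y
tr(a b a b) = tr(a b) * tr(a b) - tr(1) = z^2 - 2
next, tr(b a b^-1 a) = tr(a b a) * tr(b) - tr(a b a b) = x*y*z - y^2 - z^2 + 2
tr(a^-1 b a b^-1) = tr(b a b^-1) * tr(a) - tr(b a b^-1 a) = -x*y*z + x^2 + y^2 + z^2 - 2
next, tr(b^-1 a^-2 b a) = tr(a^-1 b a b^-1) * tr(a) - tr(a^-1 b a b^-1 a) = -x^2*y*z + x^3 + x*y^2 + x*z^2 - 3*x
tr(a^-2 b a^-1 b^-1) = tr(b^-1 a^-2 b) * tr(a) - tr(b^-1 a^-2 b a) = x^2*y*z - x*y^2 - x*z^2 + x
and tr(b a^-2) = tr(a^-1 b) * tr(a) - tr(a^-1 b a) = x^2*y - x*z - y
tr(a^-2 b a^-1) = tr(b a^-2) * tr(a) - tr(b a^-1) = x^3*y - x^2*z - 2*x*y + z
next, tr(a^-1 b^-2 a^-2 b) = tr(a^-2 b a^-1 b^-1) * tr(b) - tr(a^-2 b a^-1) = x^2*y^2*z - x^3*y - x*y^3 - x*y*z^2 + x^2*z + 3*x*y - z
tr(a^-1 b^-1 a^-1 b^-2 a^-1) = tr(a^-1 b^-2 a^-2) * tr(b) - tr(a^-1 b^-2 a^-2 b) = x*y*z^2 - x^2*z - y^2*z + z
tr(b^-1 a^-1 b^-2) = tr(a^-1 b^-2) * tr(b) - tr(a^-1 b^-1) = y^2*z - x*y - z
tr(a b^-1 a^-1 b^-1) = tr(a^-1 b^-1 a) * tr(b) - tr(a^-1 b^-1 a b) = x*y*z - x^2 - z^2 + 2
and tr(b^-1 a^-1 b^-2 a) = tr(a b^-1 a^-1 b^-1) * tr(b) - tr(a b^-1 a^-1) = x*y^2*z - x^2*y - y*z^2 + y
next, tr(a^-1 b^-1 a^-1 b^-2) = tr(b^-1 a^-1 b^-2) * tr(a) - tr(b^-1 a^-1 b^-2 a) = y*z^2 - x*z - y
tr(b a^-1 b) = tr(b^2) * tr(a) - tr(b^2 a) = x*y^2 - y*z - x
and tr(b a^-1 b a^-1) = tr(b a^-1 b) * tr(a) - tr(b a^-1 b a) = x^2*y^2 - 2*x*y*z + z^2 - 2
tr(a^-1 b a^-1 b a^-1) = tr(b a^-1 b a^-1) * tr(a) - tr(b a^-1 b) = x^3*y^2 - 2*x^2*y*z - x*y^2 + x*z^2 + y*z - x
and tr(b^3) = tr(b) * tr(b^2) - tr(b) = y^3 - 3*y
tr(b a^-1 b^2) = tr(b^3) * tr(a) - tr(b^3 a) = x*y^3 - y^2*z - 2*x*y + z
tr(b a^-1 b a^-1 b) = tr(b a^-1 b^2) * tr(a) - tr(b a^-1 b^2 a) = x^2*y^3 - 2*x*y^2*z - x^2*y + y*z^2 + x*z - y
next, tr(b a b a b a) = tr(a b a b) * tr(a b) - tr(b a) = z^3 - 3*z
next, tr(b a b a^-1 b a) = tr(b a b a b) * tr(a) - tr(b a b a b a) = x*y*z^2 - x^2*z - z^3 - x*y + 3*z
and tr(b a^-1 b a^-1 b a) = tr(b a b a^-1 b) * tr(a) - tr(b a b a^-1 b a) = x^2*y^2*z - x^3*y - 2*x*y*z^2 + x^2*z + z^3 + 2*x*y - 3*z
and tr(a^-1 b a^-1 b a^-1 b) = tr(b a^-1 b a^-1 b) * tr(a) - tr(b a^-1 b a^-1 b a) = x^3*y^3 - 3*x^2*y^2*z + 3*x*y*z^2 - z^3 - 3*x*y + 3*z
tr(a^-1 b a^-1 b^-1 a^-1 b) = tr(a^-1 b a^-1 b a^-1) * tr(b) - tr(a^-1 b a^-1 b a^-1 b) = x^2*y^2*z - x*y^3 - 2*x*y*z^2 + y^2*z + z^3 + 2*x*y - 3*z
next, tr(a^-1 b a^-1 b^-1 a^-1 b^-1) = tr(a^-1 b a^-1 b^-1 a^-1) * tr(b) - tr(a^-1 b a^-1 b^-1 a^-1 b) = x*y*z^2 - y^2*z - z^3 - x*y + 3*z
and tr(a^-1 b^-1 a^-1 b^-2 a^-1 b) = tr(a^-1 b a^-1 b^-1 a^-1 b^-1) * tr(b) - tr(a^-1 b a^-1 b^-1 a^-1) = x*y^2*z^2 - x^2*y*z - y^3*z - y*z^3 + x*z^2 + 3*y*z - x
assemble the triple (tr(r) - 2; tr(r a) - x; tr(r b) - y)

x*y*z^2 - x^2*z - y^2*z + z - 2; y*z^2 - x*z - x - y; x*y^2*z^2 - x^2*y*z - y^3*z - y*z^3 + x*z^2 + 3*y*z - x - y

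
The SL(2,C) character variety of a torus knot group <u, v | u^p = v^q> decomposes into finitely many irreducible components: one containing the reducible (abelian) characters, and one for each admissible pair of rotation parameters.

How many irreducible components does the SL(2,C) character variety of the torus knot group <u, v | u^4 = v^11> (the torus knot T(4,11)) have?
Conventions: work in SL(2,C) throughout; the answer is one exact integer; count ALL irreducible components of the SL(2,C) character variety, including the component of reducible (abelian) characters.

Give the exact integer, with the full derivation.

16

For T(4,11): irreducibility forces the central element u^4 = v^11 to one of +I, -I.
This locks tr(u) to 2*cos(pi*alpha/4), alpha in 1..3, and tr(v) to 2*cos(pi*beta/11), beta in 1..10, on each component of irreducible characters.
The two central values (-1)^alpha I and (-1)^beta I must be the same matrix, so alpha and beta share a parity.
Enumerate parity-matched pairs: 2*5 odd-odd plus 1*5 even-even gives 15.
Total: 15 irreducible-character components + 1 reducible (abelian) component = 16.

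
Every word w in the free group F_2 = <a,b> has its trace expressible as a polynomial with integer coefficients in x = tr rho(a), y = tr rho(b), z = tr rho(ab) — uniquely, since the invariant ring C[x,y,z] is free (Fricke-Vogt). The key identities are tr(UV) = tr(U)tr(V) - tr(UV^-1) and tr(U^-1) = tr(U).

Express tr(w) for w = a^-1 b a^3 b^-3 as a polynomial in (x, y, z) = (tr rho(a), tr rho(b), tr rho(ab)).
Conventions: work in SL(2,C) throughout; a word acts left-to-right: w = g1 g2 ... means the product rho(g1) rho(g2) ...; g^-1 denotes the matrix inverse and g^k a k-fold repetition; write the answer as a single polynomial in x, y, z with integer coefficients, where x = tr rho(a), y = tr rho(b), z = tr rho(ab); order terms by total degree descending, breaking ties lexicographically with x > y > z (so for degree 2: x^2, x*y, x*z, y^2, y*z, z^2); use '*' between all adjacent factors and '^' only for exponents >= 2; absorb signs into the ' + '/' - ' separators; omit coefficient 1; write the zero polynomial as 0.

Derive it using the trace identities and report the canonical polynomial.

-x^3*y^3*z + x^4*y^2 + x^2*y^4 + x^2*y^2*z^2 + x^3*y*z + x*y^3*z - x^4 - 5*x^2*y^2 - x^2*z^2 - y^4 - y^2*z^2 - 2*x*y*z + 4*x^2 + 4*y^2 + z^2 - 2

use: tr(b a^2) = tr(a)*tr(b a) - tr(b)   [square of a] = x*z - y
apply: tr(a^2) = tr(a)*tr(a) - tr(1)   [square of a] = x^2 - 2
tr(b^2 a^2) = tr(b)*tr(a^2 b) - tr(a^2)   [square of b] = x*y*z - x^2 - y^2 + 2
apply: tr(b^2 a) = tr(b)*tr(a b) - tr(a)   [square of b] = y*z - x
tr(b a^3 b) = tr(a)*tr(b^2 a^2) - tr(b^2 a)   [square of a] = x^2*y*z - x^3 - x*y^2 - y*z + 3*x
tr(b a b a) = tr(b a)*tr(b a) - tr(1)   [split at a repeated b] = z^2 - 2
tr(a b a b a) = tr(a)*tr(b a b a) - tr(b a b)   [square of a] = x*z^2 - y*z - x
tr(b a^3 b a) = tr(a)*tr(a b a b a) - tr(a b a b)   [square of a] = x^2*z^2 - x*y*z - x^2 - z^2 + 2
tr(a^-1 b a^3 b) = tr(b a^3 b)*tr(a) - tr(b a^3 b a)   [inverse elimination on a] = x^3*y*z - x^4 - x^2*y^2 - x^2*z^2 + 4*x^2 + z^2 - 2
use: tr(b^-1 a^-1 b a^3) = tr(a^-1 b a^3)*tr(b) - tr(a^-1 b a^3 b)   [inverse elimination on b] = -x^3*y*z + x^4 + x^2*y^2 + x^2*z^2 + x*y*z - 4*x^2 - y^2 - z^2 + 2
tr(a^-1 b a^3 b^-2) = tr(b^-1 a^-1 b a^3)*tr(b) - tr(b^-1 a^-1 b a^3 b)   [inverse elimination on b] = -x^3*y^2*z + x^4*y + x^2*y^3 + x^2*y*z^2 + x*y^2*z - 4*x^2*y - y^3 - y*z^2 - x*z + 3*y
tr(a^-1 b a^3 b^-3) = tr(a^-1 b a^3 b^-2)*tr(b) - tr(a^-1 b a^3 b^-1)   [inverse elimination on b] = -x^3*y^3*z + x^4*y^2 + x^2*y^4 + x^2*y^2*z^2 + x^3*y*z + x*y^3*z - x^4 - 5*x^2*y^2 - x^2*z^2 - y^4 - y^2*z^2 - 2*x*y*z + 4*x^2 + 4*y^2 + z^2 - 2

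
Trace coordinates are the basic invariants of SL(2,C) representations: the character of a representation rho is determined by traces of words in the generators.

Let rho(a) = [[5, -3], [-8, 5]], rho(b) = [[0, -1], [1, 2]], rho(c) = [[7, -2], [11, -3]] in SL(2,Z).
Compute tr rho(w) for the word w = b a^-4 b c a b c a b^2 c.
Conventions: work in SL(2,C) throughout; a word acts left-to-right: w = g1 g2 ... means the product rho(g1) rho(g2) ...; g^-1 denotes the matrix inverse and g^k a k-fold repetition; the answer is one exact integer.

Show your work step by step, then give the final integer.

-7840461395

rho(b) = [[0, -1], [1, 2]]
... * rho(a^-1) = [[5, 3], [8, 5]]  ->  [[-8, -5], [21, 13]]
... * rho(a^-1) = [[5, 3], [8, 5]]  ->  [[-80, -49], [209, 128]]
... * rho(a^-1) = [[5, 3], [8, 5]]  ->  [[-792, -485], [2069, 1267]]
... * rho(a^-1) = [[5, 3], [8, 5]]  ->  [[-7840, -4801], [20481, 12542]]
... * rho(b) = [[0, -1], [1, 2]]  ->  [[-4801, -1762], [12542, 4603]]
... * rho(c) = [[7, -2], [11, -3]]  ->  [[-52989, 14888], [138427, -38893]]
... * rho(a) = [[5, -3], [-8, 5]]  ->  [[-384049, 233407], [1003279, -609746]]
... * rho(b) = [[0, -1], [1, 2]]  ->  [[233407, 850863], [-609746, -2222771]]
... * rho(c) = [[7, -2], [11, -3]]  ->  [[10993342, -3019403], [-28718703, 7887805]]
... * rho(a) = [[5, -3], [-8, 5]]  ->  [[79121934, -48077041], [-206695955, 125595134]]
... * rho(b) = [[0, -1], [1, 2]]  ->  [[-48077041, -175276016], [125595134, 457886223]]
... * rho(b) = [[0, -1], [1, 2]]  ->  [[-175276016, -302474991], [457886223, 790177312]]
... * rho(c) = [[7, -2], [11, -3]]  ->  [[-4554157013, 1257977005], [11897153993, -3286304382]]
tr = -4554157013 + -3286304382 = -7840461395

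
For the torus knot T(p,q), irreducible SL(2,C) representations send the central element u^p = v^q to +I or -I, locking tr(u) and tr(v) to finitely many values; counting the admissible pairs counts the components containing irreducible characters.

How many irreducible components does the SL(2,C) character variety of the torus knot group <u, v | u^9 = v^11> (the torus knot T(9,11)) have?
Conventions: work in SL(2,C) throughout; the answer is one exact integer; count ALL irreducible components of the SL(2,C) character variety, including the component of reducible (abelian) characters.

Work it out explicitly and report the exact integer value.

41

In the torus knot group T(9,11), u^9 = v^11 is central, so an irreducible representation sends it to +I or -I (Schur).
This locks tr(u) to 2*cos(pi*alpha/9), alpha in 1..8, and tr(v) to 2*cos(pi*beta/11), beta in 1..10, on each component of irreducible characters.
u^9 = (-1)^alpha I and v^11 = (-1)^beta I must agree, so alpha and beta have equal parity.
Enumerate parity-matched pairs: 4*5 odd-odd plus 4*5 even-even gives 40.
components with irreducible characters: 40; plus the single component of reducible (abelian) characters: total 41.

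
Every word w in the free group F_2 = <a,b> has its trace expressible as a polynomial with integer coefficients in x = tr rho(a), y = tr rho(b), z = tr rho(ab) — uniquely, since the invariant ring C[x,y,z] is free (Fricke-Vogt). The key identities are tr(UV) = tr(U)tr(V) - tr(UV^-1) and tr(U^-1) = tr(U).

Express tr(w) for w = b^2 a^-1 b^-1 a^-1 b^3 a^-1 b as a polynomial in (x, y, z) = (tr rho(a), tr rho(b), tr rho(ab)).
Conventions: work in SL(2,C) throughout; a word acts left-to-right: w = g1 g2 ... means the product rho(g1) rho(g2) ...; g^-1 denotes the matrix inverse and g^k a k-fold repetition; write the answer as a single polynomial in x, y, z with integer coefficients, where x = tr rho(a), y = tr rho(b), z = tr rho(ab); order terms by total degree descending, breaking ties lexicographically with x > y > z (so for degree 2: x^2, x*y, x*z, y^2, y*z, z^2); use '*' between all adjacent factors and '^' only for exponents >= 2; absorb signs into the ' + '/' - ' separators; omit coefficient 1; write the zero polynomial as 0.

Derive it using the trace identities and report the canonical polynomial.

reduce: trace(b^2) = trace(b)*trace(b) - trace(1) = y^2 - 2
so trace(b^3) = trace(b)*trace(b^2) - trace(b) = y^3 - 3*y
reduce: trace(b^4) = trace(b)*trace(b^3) - trace(b^2) = y^4 - 4*y^2 + 2
trace(b^5) = trace(b)*trace(b^4) - trace(b^3) = y^5 - 5*y^3 + 5*y
so trace(b^6) = trace(b)*trace(b^5) - trace(b^4) = y^6 - 6*y^4 + 9*y^2 - 2
trace(a b^2) = trace(b)*trace(a b) - trace(a) = y*z - x
trace(b a b^2) = trace(b)*trace(a b^2) - trace(a b) = y^2*z - x*y - z
so trace(b a b^3) = trace(b)*trace(b a b^2) - trace(b a b) = y^3*z - x*y^2 - 2*y*z + x
so trace(b^3 a b^2) = trace(b)*trace(b a b^3) - trace(b a b^2) = y^4*z - x*y^3 - 3*y^2*z + 2*x*y + z
trace(b^6 a) = trace(b)*trace(b^3 a b^2) - trace(b^3 a b) = y^5*z - x*y^4 - 4*y^3*z + 3*x*y^2 + 3*y*z - x
so trace(b^6 a^-1) = trace(b^6)*trace(a) - trace(b^6 a) = x*y^6 - y^5*z - 5*x*y^4 + 4*y^3*z + 6*x*y^2 - 3*y*z - x
reduce: trace(a^-1 b^6 a^-1) = trace(b^6 a^-1)*trace(a) - trace(b^6) = x^2*y^6 - x*y^5*z - 5*x^2*y^4 - y^6 + 4*x*y^3*z + 6*x^2*y^2 + 6*y^4 - 3*x*y*z - x^2 - 9*y^2 + 2
reduce: trace(b^7) = trace(b)*trace(b^6) - trace(b^5) = y^7 - 7*y^5 + 14*y^3 - 7*y
trace(b^7 a) = trace(b)*trace(b^3 a b^3) - trace(b^3 a b^2) = y^6*z - x*y^5 - 5*y^4*z + 4*x*y^3 + 6*y^2*z - 3*x*y - z
so trace(b a^-1 b^6) = trace(b^7)*trace(a) - trace(b^7 a) = x*y^7 - y^6*z - 6*x*y^5 + 5*y^4*z + 10*x*y^3 - 6*y^2*z - 4*x*y + z
trace(a b a b) = trace(b a)*trace(b a) - trace(1) = z^2 - 2
trace(a b a) = trace(a)*trace(b a) - trace(b) = x*z - y
so trace(b a b a b) = trace(b)*trace(a b a b) - trace(a b a) = y*z^2 - x*z - y
reduce: trace(b^2 a b a b) = trace(b)*trace(b a b a b) - trace(b a b a) = y^2*z^2 - x*y*z - y^2 - z^2 + 2
trace(b a b a b^3) = trace(b)*trace(b^2 a b a b) - trace(b^2 a b a) = y^3*z^2 - x*y^2*z - y^3 - 2*y*z^2 + x*z + 3*y
so trace(a b a b^5) = trace(b)*trace(b a b a b^3) - trace(b a b a b^2) = y^4*z^2 - x*y^3*z - y^4 - 3*y^2*z^2 + 2*x*y*z + 4*y^2 + z^2 - 2
so trace(b^6 a b a) = trace(b)*trace(a b a b^5) - trace(a b a b^4) = y^5*z^2 - x*y^4*z - y^5 - 4*y^3*z^2 + 3*x*y^2*z + 5*y^3 + 3*y*z^2 - x*z - 5*y
reduce: trace(b a^-1 b^6 a) = trace(b^6 a b)*trace(a) - trace(b^6 a b a) = x*y^6*z - x^2*y^5 - y^5*z^2 - 4*x*y^4*z + 4*x^2*y^3 + y^5 + 4*y^3*z^2 + 3*x*y^2*z - 3*x^2*y - 5*y^3 - 3*y*z^2 + 5*y
trace(a^-1 b^6 a^-1 b) = trace(b a^-1 b^6)*trace(a) - trace(b a^-1 b^6 a) = x^2*y^7 - 2*x*y^6*z - 5*x^2*y^5 + y^5*z^2 + 9*x*y^4*z + 6*x^2*y^3 - y^5 - 4*y^3*z^2 - 9*x*y^2*z - x^2*y + 5*y^3 + 3*y*z^2 + x*z - 5*y
so trace(b^3 a^-1 b^-1 a^-1 b^3) = trace(a^-1 b^6 a^-1)*trace(b) - trace(a^-1 b^6 a^-1 b) = x*y^6*z - y^7 - y^5*z^2 - 5*x*y^4*z + 7*y^5 + 4*y^3*z^2 + 6*x*y^2*z - 14*y^3 - 3*y*z^2 - x*z + 7*y
so trace(a^2) = trace(a)*trace(a) - trace(1) = x^2 - 2
so trace(b a^2 b) = trace(b)*trace(a^2 b) - trace(a^2) = x*y*z - x^2 - y^2 + 2
so trace(a b^3 a) = trace(b)*trace(b a^2 b) - trace(b a^2) = x*y^2*z - x^2*y - y^3 - x*z + 3*y
reduce: trace(b^2 a b^3 a) = trace(b)*trace(a b^3 a b) - trace(a b^3 a) = y^3*z^2 - 2*x*y^2*z + x^2*y - y*z^2 + x*z - y
reduce: trace(b^2 a b^3 a^-1) = trace(b^2 a b^3)*trace(a) - trace(b^2 a b^3 a) = x*y^4*z - x^2*y^3 - y^3*z^2 - x*y^2*z + x^2*y + y*z^2 + y
so trace(a b^3 a b^3) = trace(b)*trace(b a b^3 a b) - trace(b a b^3 a) = y^4*z^2 - 2*x*y^3*z + x^2*y^2 - 2*y^2*z^2 + 2*x*y*z + z^2 - 2
so trace(b a b^3 a b^3) = trace(b)*trace(a b^3 a b^3) - trace(a b^3 a b^2) = y^5*z^2 - 2*x*y^4*z + x^2*y^3 - 3*y^3*z^2 + 4*x*y^2*z - x^2*y + 2*y*z^2 - x*z - y
trace(a b a b a b) = trace(a b)*trace(a b a b) - trace(a^-1 b^-1) = z^3 - 3*z
trace(a b a b a) = trace(a)*trace(b a b a) - trace(b a b) = x*z^2 - y*z - x
reduce: trace(a b a b^2 a b) = trace(b)*trace(a b a b a b) - trace(a b a b a) = y*z^3 - x*z^2 - 2*y*z + x
trace(a^2 b a) = trace(a)*trace(a b a) - trace(a b) = x^2*z - x*y - z
trace(a b a b^2 a) = trace(b)*trace(a^2 b a b) - trace(a^2 b a) = x*y*z^2 - x^2*z - y^2*z + z
so trace(a b a b^2 a b^2) = trace(b)*trace(a b a b^2 a b) - trace(a b a b^2 a) = y^2*z^3 - 2*x*y*z^2 + x^2*z - y^2*z + x*y - z
trace(b a b^3 a b a b) = trace(b)*trace(a b a b^2 a b^2) - trace(a b a b^2 a b) = y^3*z^3 - 2*x*y^2*z^2 + x^2*y*z - y^3*z - y*z^3 + x*y^2 + x*z^2 + y*z - x
trace(b a b^3 a b a) = trace(b)*trace(a b a b a b^2) - trace(a b a b a b) = y^2*z^3 - x*y*z^2 - 2*y^2*z - z^3 + x*y + 3*z
reduce: trace(b a b^3 a b^3 a) = trace(b)*trace(b a b^3 a b a b) - trace(b a b^3 a b a) = y^4*z^3 - 2*x*y^3*z^2 + x^2*y^2*z - y^4*z - 2*y^2*z^3 + x*y^3 + 2*x*y*z^2 + 3*y^2*z + z^3 - 2*x*y - 3*z
reduce: trace(a b^3 a b^3 a^-1 b) = trace(b a b^3 a b^3)*trace(a) - trace(b a b^3 a b^3 a) = x*y^5*z^2 - 2*x^2*y^4*z - y^4*z^3 + x^3*y^3 - x*y^3*z^2 + 3*x^2*y^2*z + y^4*z + 2*y^2*z^3 - x^3*y - x*y^3 - x^2*z - 3*y^2*z - z^3 + x*y + 3*z
trace(b^3 a b^3 a^-1 b^-1 a) = trace(a b^3 a b^3 a^-1)*trace(b) - trace(a b^3 a b^3 a^-1 b) = -x*y^5*z^2 + 2*x^2*y^4*z + y^6*z + y^4*z^3 - x^3*y^3 - x*y^5 + x*y^3*z^2 - 3*x^2*y^2*z - 5*y^4*z - 2*y^2*z^3 + x^3*y + 4*x*y^3 + x^2*z + 6*y^2*z + z^3 - 2*x*y - 3*z
so trace(b^3 a^-1 b^-1 a^-1 b^3 a) = trace(b^3 a b^3 a^-1 b^-1)*trace(a) - trace(b^3 a b^3 a^-1 b^-1 a) = x*y^5*z^2 - x^2*y^4*z - y^6*z - y^4*z^3 + x*y^5 - 2*x*y^3*z^2 + 2*x^2*y^2*z + 5*y^4*z + 2*y^2*z^3 - 4*x*y^3 + x*y*z^2 - x^2*z - 6*y^2*z - z^3 + 3*x*y + 3*z
so trace(b^2 a^-1 b^-1 a^-1 b^3 a^-1 b) = trace(b^3 a^-1 b^-1 a^-1 b^3)*trace(a) - trace(b^3 a^-1 b^-1 a^-1 b^3 a) = x^2*y^6*z - x*y^7 - 2*x*y^5*z^2 - 4*x^2*y^4*z + y^6*z + y^4*z^3 + 6*x*y^5 + 6*x*y^3*z^2 + 4*x^2*y^2*z - 5*y^4*z - 2*y^2*z^3 - 10*x*y^3 - 4*x*y*z^2 + 6*y^2*z + z^3 + 4*x*y - 3*z

x^2*y^6*z - x*y^7 - 2*x*y^5*z^2 - 4*x^2*y^4*z + y^6*z + y^4*z^3 + 6*x*y^5 + 6*x*y^3*z^2 + 4*x^2*y^2*z - 5*y^4*z - 2*y^2*z^3 - 10*x*y^3 - 4*x*y*z^2 + 6*y^2*z + z^3 + 4*x*y - 3*z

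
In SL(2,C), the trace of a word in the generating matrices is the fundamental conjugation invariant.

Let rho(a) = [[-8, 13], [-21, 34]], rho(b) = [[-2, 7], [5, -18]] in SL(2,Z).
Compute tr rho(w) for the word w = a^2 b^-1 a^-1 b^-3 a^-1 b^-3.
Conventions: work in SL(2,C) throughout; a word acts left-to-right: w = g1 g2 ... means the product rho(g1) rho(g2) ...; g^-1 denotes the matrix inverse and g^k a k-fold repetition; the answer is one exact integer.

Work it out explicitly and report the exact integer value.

rho(a) = [[-8, 13], [-21, 34]]
... * rho(a) = [[-8, 13], [-21, 34]]  ->  [[-209, 338], [-546, 883]]
... * rho(b^-1) = [[-18, -7], [-5, -2]]  ->  [[2072, 787], [5413, 2056]]
... * rho(a^-1) = [[34, -13], [21, -8]]  ->  [[86975, -33232], [227218, -86817]]
... * rho(b^-1) = [[-18, -7], [-5, -2]]  ->  [[-1399390, -542361], [-3655839, -1416892]]
... * rho(b^-1) = [[-18, -7], [-5, -2]]  ->  [[27900825, 10880452], [72889562, 28424657]]
... * rho(b^-1) = [[-18, -7], [-5, -2]]  ->  [[-556617110, -217066679], [-1454135401, -567076248]]
... * rho(a^-1) = [[34, -13], [21, -8]]  ->  [[-23483381999, 8972555862], [-61349204842, 23440370197]]
... * rho(b^-1) = [[-18, -7], [-5, -2]]  ->  [[377838096672, 146438562269], [987083836171, 382563693500]]
... * rho(b^-1) = [[-18, -7], [-5, -2]]  ->  [[-7533278551441, -2937743801242], [-19680327518578, -7674714240197]]
... * rho(b^-1) = [[-18, -7], [-5, -2]]  ->  [[150287732932148, 58608437462571], [392619466535389, 153111721110440]]
tr = 150287732932148 + 153111721110440 = 303399454042588

303399454042588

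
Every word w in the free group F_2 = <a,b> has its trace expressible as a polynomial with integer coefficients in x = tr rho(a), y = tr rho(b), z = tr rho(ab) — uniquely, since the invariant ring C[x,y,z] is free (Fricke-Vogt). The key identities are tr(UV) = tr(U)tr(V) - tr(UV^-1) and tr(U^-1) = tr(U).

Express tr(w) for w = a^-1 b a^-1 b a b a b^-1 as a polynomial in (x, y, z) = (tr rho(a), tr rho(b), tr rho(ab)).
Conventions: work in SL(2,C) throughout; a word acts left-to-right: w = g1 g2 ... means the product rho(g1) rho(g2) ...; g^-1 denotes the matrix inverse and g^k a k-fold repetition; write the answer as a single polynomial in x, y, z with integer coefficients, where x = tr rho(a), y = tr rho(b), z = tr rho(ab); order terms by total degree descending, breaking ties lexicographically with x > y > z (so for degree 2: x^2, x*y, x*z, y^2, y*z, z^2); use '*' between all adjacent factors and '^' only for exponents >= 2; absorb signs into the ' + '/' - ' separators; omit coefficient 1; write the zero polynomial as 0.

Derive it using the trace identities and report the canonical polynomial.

tr(b a b a) = tr(b a) * tr(b a) - tr(1)   [split at repeated b] = z^2 - 2
so tr(a b a) = tr(a) * tr(b a) - tr(b) = x*z - y
reduce: tr(b^2 a b a) = tr(b) * tr(a b a b) - tr(a b a) = y*z^2 - x*z - y
so tr(a b^2) = tr(b) * tr(a b) - tr(a) = y*z - x
tr(b^2 a b) = tr(b) * tr(a b^2) - tr(a b) = y^2*z - x*y - z
tr(a b^2 a b a) = tr(a) * tr(b^2 a b a) - tr(b^2 a b) = x*y*z^2 - x^2*z - y^2*z + z
so tr(a b a b a b) = tr(a b a b) * tr(a b) - tr(b a)   [split at repeated a] = z^3 - 3*z
so tr(a b a b a) = tr(a) * tr(b a b a) - tr(b a b) = x*z^2 - y*z - x
reduce: tr(a b^2 a b a b) = tr(b) * tr(a b a b a b) - tr(a b a b a) = y*z^3 - x*z^2 - 2*y*z + x
reduce: tr(b^2 a b a b^-1 a) = tr(a b^2 a b a) * tr(b) - tr(a b^2 a b a b) = x*y^2*z^2 - x^2*y*z - y^3*z - y*z^3 + x*z^2 + 3*y*z - x
tr(b a b a b^-1 a^-1 b) = tr(b^2 a b a b^-1) * tr(a) - tr(b^2 a b a b^-1 a) = -x*y^2*z^2 + x^2*y*z + y^3*z + y*z^3 - 3*y*z - x
so tr(a b a b a b a) = tr(a) * tr(b a b a b a) - tr(b a b a b) = x*z^3 - y*z^2 - 2*x*z + y
reduce: tr(a b a b a b a b) = tr(a b) * tr(a b a b a b) - tr(a^-1 b^-1 a^-1 b^-1)   [split at repeated a] = z^4 - 4*z^2 + 2
tr(b a b a b a b^-1 a) = tr(a b a b a b a) * tr(b) - tr(a b a b a b a b) = x*y*z^3 - y^2*z^2 - z^4 - 2*x*y*z + y^2 + 4*z^2 - 2
so tr(b a b a b^-1 a^-1 b a) = tr(b a b a b a b^-1) * tr(a) - tr(b a b a b a b^-1 a) = -x*y*z^3 + x^2*z^2 + y^2*z^2 + z^4 + x*y*z - x^2 - y^2 - 4*z^2 + 2
tr(a^-1 b a^-1 b a b a b^-1) = tr(b a b a b^-1 a^-1 b) * tr(a) - tr(b a b a b^-1 a^-1 b a) = -x^2*y^2*z^2 + x^3*y*z + x*y^3*z + 2*x*y*z^3 - x^2*z^2 - y^2*z^2 - z^4 - 4*x*y*z + y^2 + 4*z^2 - 2

-x^2*y^2*z^2 + x^3*y*z + x*y^3*z + 2*x*y*z^3 - x^2*z^2 - y^2*z^2 - z^4 - 4*x*y*z + y^2 + 4*z^2 - 2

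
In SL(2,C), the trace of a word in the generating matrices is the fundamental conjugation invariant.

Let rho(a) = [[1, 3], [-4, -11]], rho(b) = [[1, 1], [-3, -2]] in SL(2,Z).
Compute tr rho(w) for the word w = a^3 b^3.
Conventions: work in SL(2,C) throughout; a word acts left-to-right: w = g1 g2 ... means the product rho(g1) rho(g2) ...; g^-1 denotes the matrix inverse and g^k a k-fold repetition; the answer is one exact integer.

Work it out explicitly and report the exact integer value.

-970

rho(a) = [[1, 3], [-4, -11]]
... * rho(a) = [[1, 3], [-4, -11]]  ->  [[-11, -30], [40, 109]]
... * rho(a) = [[1, 3], [-4, -11]]  ->  [[109, 297], [-396, -1079]]
... * rho(b) = [[1, 1], [-3, -2]]  ->  [[-782, -485], [2841, 1762]]
... * rho(b) = [[1, 1], [-3, -2]]  ->  [[673, 188], [-2445, -683]]
... * rho(b) = [[1, 1], [-3, -2]]  ->  [[109, 297], [-396, -1079]]
tr = 109 + -1079 = -970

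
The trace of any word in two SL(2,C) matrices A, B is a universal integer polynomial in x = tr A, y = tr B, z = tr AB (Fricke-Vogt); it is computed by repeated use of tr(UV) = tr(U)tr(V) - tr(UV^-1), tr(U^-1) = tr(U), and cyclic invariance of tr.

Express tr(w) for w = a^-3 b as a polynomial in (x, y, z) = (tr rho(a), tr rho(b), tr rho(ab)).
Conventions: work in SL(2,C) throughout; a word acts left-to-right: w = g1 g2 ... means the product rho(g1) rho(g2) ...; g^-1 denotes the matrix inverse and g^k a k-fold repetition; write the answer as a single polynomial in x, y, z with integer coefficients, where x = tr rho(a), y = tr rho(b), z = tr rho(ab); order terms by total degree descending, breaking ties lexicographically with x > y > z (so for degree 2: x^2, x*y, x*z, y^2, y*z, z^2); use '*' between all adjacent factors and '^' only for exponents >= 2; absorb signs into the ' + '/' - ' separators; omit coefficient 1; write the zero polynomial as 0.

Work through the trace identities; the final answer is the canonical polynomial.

x^3*y - x^2*z - 2*x*y + z

apply: trace(a^-1 b) = trace(b) * trace(a) - trace(b a)  (eliminate a^-1) = x*y - z
use: trace(a^-1 b a^-1) = trace(a^-1 b) * trace(a) - trace(a^-1 b a)  (eliminate a^-1) = x^2*y - x*z - y
trace(a^-3 b) = trace(a^-1 b a^-1) * trace(a) - trace(a^-1 b)  (eliminate a^-1) = x^3*y - x^2*z - 2*x*y + z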